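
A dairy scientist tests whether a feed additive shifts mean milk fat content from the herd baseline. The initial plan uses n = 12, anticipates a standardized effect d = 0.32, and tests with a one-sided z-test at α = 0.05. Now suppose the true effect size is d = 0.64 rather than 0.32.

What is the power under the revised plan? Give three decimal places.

With d = 0.64: δ = d·√n = 0.64 × √12 = 2.2170. Critical value z_{0.05} = 1.645.
Revised power = P(Z > 1.645 − δ) = Φ(0.572) = 0.7164.

Power ≈ 0.716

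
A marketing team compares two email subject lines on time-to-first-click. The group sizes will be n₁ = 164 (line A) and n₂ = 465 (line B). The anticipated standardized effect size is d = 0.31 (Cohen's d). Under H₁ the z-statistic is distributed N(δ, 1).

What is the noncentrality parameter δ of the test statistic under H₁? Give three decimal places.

δ ≈ 3.413

The noncentrality parameter scales effect size by the design's sample-size factor: δ = d / √(1/n₁ + 1/n₂) = 0.31 / √(1/164 + 1/465) = 3.4134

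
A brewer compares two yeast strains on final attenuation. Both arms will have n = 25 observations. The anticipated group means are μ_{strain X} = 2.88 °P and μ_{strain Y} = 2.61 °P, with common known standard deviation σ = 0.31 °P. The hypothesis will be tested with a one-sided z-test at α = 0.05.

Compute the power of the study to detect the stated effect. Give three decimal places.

Power ≈ 0.924

Standardized effect: d = |μ_{strain X} − μ_{strain Y}| / σ = |2.88 − 2.61| / 0.31 = 0.8710
Noncentrality parameter: δ = d·√(n/2) = 0.8710 × √(25/2) = 3.0793
One-sided α = 0.05 → critical value z_{0.05} = 1.645.
Power = P(Z > 1.645 − δ) = Φ(1.434) = 0.9243.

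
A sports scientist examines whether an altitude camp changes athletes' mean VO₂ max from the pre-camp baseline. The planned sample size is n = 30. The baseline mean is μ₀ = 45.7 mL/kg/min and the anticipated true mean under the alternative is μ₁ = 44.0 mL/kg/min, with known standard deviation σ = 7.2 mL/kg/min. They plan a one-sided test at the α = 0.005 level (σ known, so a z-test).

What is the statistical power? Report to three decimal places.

Standardized effect: d = |μ₁ − μ₀| / σ = |44.0 − 45.7| / 7.2 = 0.2361
Noncentrality parameter: δ = d·√n = 0.2361 × √30 = 1.2932
One-sided α = 0.005 → critical value z_{0.005} = 2.576.
Power = P(Z > 2.576 − δ) = Φ(-1.283) = 0.0998.

Power ≈ 0.100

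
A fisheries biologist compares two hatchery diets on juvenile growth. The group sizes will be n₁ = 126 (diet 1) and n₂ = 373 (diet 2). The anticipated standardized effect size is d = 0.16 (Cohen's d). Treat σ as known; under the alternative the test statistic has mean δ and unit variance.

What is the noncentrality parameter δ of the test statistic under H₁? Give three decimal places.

δ ≈ 1.553

δ = d / √(1/n₁ + 1/n₂) = 0.16 / √(1/126 + 1/373) = 1.5528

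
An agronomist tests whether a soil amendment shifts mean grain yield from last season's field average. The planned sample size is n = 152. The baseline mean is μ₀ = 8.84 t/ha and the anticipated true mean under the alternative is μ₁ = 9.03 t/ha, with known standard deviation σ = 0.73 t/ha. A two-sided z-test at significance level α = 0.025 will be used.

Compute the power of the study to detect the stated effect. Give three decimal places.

Standardized effect: d = |μ₁ − μ₀| / σ = |9.03 − 8.84| / 0.73 = 0.2603
Noncentrality parameter: δ = d·√n = 0.2603 × √152 = 3.2089
Critical value for a two-sided test at α = 0.025: z_{α/2} = 2.241.
Power = Φ(δ − 2.241) + Φ(−δ − 2.241) = Φ(0.967) + Φ(-5.450) = 0.8333 + 0.0000 = 0.8333.

Power ≈ 0.833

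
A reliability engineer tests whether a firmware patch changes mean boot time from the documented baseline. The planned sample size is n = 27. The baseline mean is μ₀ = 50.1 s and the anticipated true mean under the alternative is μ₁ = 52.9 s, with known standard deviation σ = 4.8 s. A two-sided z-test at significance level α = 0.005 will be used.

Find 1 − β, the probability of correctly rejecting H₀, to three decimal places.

Power ≈ 0.589

Standardized effect: d = |μ₁ − μ₀| / σ = |52.9 − 50.1| / 4.8 = 0.5833
Noncentrality parameter: δ = d·√n = 0.5833 × √27 = 3.0311
Two-sided α = 0.005 → critical value z_{0.0025} = 2.807.
Power = Φ(δ − 2.807) + Φ(−δ − 2.807) = Φ(0.224) + Φ(-5.838) = 0.5886 + 0.0000 = 0.5886.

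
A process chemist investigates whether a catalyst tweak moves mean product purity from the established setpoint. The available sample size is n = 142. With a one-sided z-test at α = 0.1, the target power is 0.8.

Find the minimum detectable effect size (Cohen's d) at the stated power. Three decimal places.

d ≈ 0.178

Required noncentrality: δ = z_{0.1} + z_{0.20} = 1.282 + 0.842 = 2.123.
δ = d·√n ⇒ d = δ/√n = 2.123/√142 = 0.1782.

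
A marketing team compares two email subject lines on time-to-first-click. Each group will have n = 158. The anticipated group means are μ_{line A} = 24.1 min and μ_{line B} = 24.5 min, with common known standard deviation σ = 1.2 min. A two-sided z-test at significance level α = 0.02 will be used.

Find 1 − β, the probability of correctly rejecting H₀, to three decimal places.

Power ≈ 0.738

Standardized effect: d = |μ_{line A} − μ_{line B}| / σ = |24.1 − 24.5| / 1.2 = 0.3333
Noncentrality parameter: δ = d·√(n/2) = 0.3333 × √(158/2) = 2.9627
Critical value for a two-sided test at α = 0.02: z_{α/2} = 2.326.
Power = Φ(δ − 2.326) + Φ(−δ − 2.326) = Φ(0.636) + Φ(-5.289) = 0.7377 + 0.0000 = 0.7377.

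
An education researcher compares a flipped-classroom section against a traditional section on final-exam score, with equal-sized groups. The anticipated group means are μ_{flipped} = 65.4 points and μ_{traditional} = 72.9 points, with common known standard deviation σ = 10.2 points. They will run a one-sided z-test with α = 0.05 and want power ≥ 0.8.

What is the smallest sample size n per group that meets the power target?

Standardized effect: d = |μ_{flipped} − μ_{traditional}| / σ = |65.4 − 72.9| / 10.2 = 0.7353
Set Φ(δ − 1.645) = 0.8; then δ − 1.645 = Φ⁻¹(0.8) = 0.842, giving δ = 2.486.
δ = d·√(n/2) ⇒ n = 2(δ/d)² = 2 × (2.486 / 0.7353)² = 22.87.
Rounding up, n = 23 per group.

n = 23 per group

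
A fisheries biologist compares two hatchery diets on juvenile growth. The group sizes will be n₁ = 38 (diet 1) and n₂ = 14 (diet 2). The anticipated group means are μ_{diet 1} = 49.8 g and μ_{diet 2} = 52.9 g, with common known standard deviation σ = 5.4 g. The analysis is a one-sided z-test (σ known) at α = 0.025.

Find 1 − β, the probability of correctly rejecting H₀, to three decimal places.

Power ≈ 0.451

Standardized effect: d = |μ_{diet 1} − μ_{diet 2}| / σ = |49.8 − 52.9| / 5.4 = 0.5741
Noncentrality parameter: δ = d / √(1/n₁ + 1/n₂) = 0.5741 / √(1/38 + 1/14) = 1.8362
Critical value for a one-sided test at α = 0.025: z_α = 1.960.
Power = Φ(δ − 1.960) = Φ(-0.124) = 0.4508.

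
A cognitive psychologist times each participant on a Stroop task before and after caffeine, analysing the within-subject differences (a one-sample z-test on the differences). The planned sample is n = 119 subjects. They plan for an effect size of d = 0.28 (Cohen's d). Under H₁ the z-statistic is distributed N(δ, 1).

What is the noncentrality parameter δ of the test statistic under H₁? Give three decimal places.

δ = d·√n = 0.28 × √119 = 3.0544

δ ≈ 3.054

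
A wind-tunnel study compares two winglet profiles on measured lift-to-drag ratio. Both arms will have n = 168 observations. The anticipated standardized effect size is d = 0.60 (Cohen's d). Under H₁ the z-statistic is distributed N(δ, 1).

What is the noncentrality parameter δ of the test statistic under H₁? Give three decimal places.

δ ≈ 5.499

The noncentrality parameter scales effect size by the design's sample-size factor: δ = d·√(n/2) = 0.60 × √(168/2) = 5.4991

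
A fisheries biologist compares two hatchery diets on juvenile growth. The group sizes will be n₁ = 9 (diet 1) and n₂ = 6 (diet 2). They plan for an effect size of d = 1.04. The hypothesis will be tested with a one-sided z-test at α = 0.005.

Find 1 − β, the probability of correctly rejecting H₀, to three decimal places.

Noncentrality parameter: δ = d / √(1/n₁ + 1/n₂) = 1.04 / √(1/9 + 1/6) = 1.9733
Critical value for a one-sided test at α = 0.005: z_α = 2.576.
Power = Φ(δ − 2.576) = Φ(-0.603) = 0.2734.

Power ≈ 0.273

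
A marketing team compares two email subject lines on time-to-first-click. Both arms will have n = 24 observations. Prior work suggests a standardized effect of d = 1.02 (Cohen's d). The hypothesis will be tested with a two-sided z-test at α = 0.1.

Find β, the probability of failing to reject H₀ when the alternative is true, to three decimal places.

Noncentrality parameter: δ = d·√(n/2) = 1.02 × √(24/2) = 3.5334
Two-sided α = 0.1 → critical value z_{0.05} = 1.645.
Power = Φ(δ − 1.645) + Φ(−δ − 1.645) = Φ(1.889) + Φ(-5.178) = 0.9705 + 0.0000 = 0.9705.
Type II error: β = 1 − power = 1 − 0.9705 = 0.0295.

β ≈ 0.029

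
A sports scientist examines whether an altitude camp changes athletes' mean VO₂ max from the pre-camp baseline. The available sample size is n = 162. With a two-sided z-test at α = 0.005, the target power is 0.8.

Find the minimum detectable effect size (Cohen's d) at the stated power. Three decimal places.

Required noncentrality: δ = z_{0.0025} + z_{0.20} = 2.807 + 0.842 = 3.649.
(Lower-tail contribution to power is negligible for δ > 0.)
δ = d·√n ⇒ d = δ/√n = 3.649/√162 = 0.2867.

d ≈ 0.287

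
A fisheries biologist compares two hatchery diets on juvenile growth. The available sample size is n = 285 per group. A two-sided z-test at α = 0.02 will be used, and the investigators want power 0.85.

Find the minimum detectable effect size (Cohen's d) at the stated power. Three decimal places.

Required noncentrality: δ = z_{0.01} + z_{0.15} = 2.326 + 1.036 = 3.363.
(Lower-tail contribution to power is negligible for δ > 0.)
δ = d·√(n/2) ⇒ d = δ/√(n/2) = 3.363/√(285/2) = 0.2817.

d ≈ 0.282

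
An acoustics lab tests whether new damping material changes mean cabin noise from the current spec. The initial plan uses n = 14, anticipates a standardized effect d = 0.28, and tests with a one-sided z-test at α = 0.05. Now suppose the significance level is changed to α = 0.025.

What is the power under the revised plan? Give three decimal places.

δ = d·√n = 0.28 × √14 = 1.0477 (unchanged). New critical value: z_{0.025} = 1.960.
Revised power = P(Z > 1.960 − δ) = Φ(-0.912) = 0.1808.

Power ≈ 0.181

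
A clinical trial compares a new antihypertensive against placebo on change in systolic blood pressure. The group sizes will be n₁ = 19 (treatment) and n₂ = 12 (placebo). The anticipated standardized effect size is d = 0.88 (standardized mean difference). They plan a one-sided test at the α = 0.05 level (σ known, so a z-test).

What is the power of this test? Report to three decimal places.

Power ≈ 0.771

Noncentrality parameter: δ = d / √(1/n₁ + 1/n₂) = 0.88 / √(1/19 + 1/12) = 2.3865
Critical value for a one-sided test at α = 0.05: z_α = 1.645.
Power = Φ(δ − 1.645) = Φ(0.742) = 0.7709.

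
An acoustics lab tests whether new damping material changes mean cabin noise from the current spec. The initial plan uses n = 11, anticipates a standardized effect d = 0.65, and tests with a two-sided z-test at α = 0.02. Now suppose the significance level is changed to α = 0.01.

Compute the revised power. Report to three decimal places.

δ = d·√n = 0.65 × √11 = 2.1558 (unchanged). New critical value: z_{0.005} = 2.576.
Revised power = Φ(δ − 2.576) + Φ(−δ − 2.576) = Φ(-0.420) + Φ(-4.732) = 0.3372 + 0.0000 = 0.3372.

Power ≈ 0.337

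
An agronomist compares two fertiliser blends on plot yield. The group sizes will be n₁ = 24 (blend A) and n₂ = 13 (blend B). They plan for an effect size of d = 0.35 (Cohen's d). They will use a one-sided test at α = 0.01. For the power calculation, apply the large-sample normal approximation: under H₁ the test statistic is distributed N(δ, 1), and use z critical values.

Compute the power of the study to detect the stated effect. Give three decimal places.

Noncentrality parameter: δ = d / √(1/n₁ + 1/n₂) = 0.35 / √(1/24 + 1/13) = 1.0164
Critical value for a one-sided test at α = 0.01: z_α = 2.326.
Power = P(Z > 2.326 − δ) = Φ(-1.310) = 0.0951.

Power ≈ 0.095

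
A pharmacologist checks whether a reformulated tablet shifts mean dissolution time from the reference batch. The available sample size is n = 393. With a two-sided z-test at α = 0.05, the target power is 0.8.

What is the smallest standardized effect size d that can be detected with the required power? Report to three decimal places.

Need Φ(δ − 1.960) = 0.8, so δ = 1.960 + 0.842 = 2.802.
(Lower-tail contribution to power is negligible for δ > 0.)
δ = d·√n ⇒ d = δ/√n = 2.802/√393 = 0.1413.

d ≈ 0.141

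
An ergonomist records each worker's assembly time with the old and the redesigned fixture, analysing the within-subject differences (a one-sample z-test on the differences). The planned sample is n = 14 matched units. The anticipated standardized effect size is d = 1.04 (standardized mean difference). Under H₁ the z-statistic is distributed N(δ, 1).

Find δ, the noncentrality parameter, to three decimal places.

δ = d·√n = 1.04 × √14 = 3.8913

δ ≈ 3.891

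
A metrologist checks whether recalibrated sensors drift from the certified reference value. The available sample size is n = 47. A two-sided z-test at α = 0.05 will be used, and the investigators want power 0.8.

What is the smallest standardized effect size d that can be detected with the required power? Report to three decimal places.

Required noncentrality: δ = z_{0.025} + z_{0.20} = 1.960 + 0.842 = 2.802.
(Lower-tail contribution to power is negligible for δ > 0.)
δ = d·√n ⇒ d = δ/√n = 2.802/√47 = 0.4087.

d ≈ 0.409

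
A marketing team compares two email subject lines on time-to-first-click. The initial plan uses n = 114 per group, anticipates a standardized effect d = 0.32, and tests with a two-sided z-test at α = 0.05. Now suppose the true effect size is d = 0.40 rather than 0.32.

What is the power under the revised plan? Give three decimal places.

With d = 0.40: δ = d·√(n/2) = 0.40 × √(114/2) = 3.0199. Critical value z_{0.025} = 1.960.
Revised power = Φ(δ − 1.960) + Φ(−δ − 1.960) = Φ(1.060) + Φ(-4.980) = 0.8554 + 0.0000 = 0.8554.

Power ≈ 0.855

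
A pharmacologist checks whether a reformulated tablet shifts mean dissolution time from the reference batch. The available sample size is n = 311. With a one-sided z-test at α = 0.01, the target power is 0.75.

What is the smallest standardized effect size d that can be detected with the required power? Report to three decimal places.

Required noncentrality: δ = z_{0.01} + z_{0.25} = 2.326 + 0.674 = 3.001.
δ = d·√n ⇒ d = δ/√n = 3.001/√311 = 0.1702.

d ≈ 0.170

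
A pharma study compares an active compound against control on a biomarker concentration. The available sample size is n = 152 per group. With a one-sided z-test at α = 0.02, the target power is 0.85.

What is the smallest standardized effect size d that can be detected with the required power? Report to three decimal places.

d ≈ 0.354

Need Φ(δ − 2.054) = 0.85, so δ = 2.054 + 1.036 = 3.090.
δ = d·√(n/2) ⇒ d = δ/√(n/2) = 3.090/√(152/2) = 0.3545.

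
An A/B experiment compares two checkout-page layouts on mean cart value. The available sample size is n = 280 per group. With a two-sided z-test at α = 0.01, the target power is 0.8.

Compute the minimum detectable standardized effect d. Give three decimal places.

d ≈ 0.289

Required noncentrality: δ = z_{0.005} + z_{0.20} = 2.576 + 0.842 = 3.417.
(The second rejection-region term Φ(−δ − z_{α/2}) is negligible and dropped.)
δ = d·√(n/2) ⇒ d = δ/√(n/2) = 3.417/√(280/2) = 0.2888.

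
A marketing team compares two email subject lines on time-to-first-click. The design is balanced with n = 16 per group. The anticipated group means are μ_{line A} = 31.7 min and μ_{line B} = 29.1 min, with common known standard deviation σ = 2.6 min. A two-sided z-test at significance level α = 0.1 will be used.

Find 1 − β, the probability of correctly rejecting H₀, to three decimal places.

Standardized effect: d = |μ_{line A} − μ_{line B}| / σ = |31.7 − 29.1| / 2.6 = 1.0000
Noncentrality parameter: δ = d·√(n/2) = 1.0000 × √(16/2) = 2.8284
Two-sided α = 0.1 → critical value z_{0.05} = 1.645.
Power = Φ(δ − 1.645) + Φ(−δ − 1.645) = Φ(1.184) + Φ(-4.473) = 0.8817 + 0.0000 = 0.8817.

Power ≈ 0.882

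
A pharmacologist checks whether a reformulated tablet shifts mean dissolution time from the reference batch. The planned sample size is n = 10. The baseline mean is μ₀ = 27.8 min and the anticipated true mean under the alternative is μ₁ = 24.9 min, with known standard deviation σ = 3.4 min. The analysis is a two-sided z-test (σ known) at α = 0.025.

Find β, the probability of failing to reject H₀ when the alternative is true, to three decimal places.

β ≈ 0.324

Standardized effect: d = |μ₁ − μ₀| / σ = |24.9 − 27.8| / 3.4 = 0.8529
Noncentrality parameter: δ = d·√n = 0.8529 × √10 = 2.6972
Critical value for a two-sided test at α = 0.025: z_{α/2} = 2.241.
Power = Φ(δ − 2.241) + Φ(−δ − 2.241) = Φ(0.456) + Φ(-4.939) = 0.6757 + 0.0000 = 0.6757.
Type II error: β = 1 − power = 1 − 0.6757 = 0.3243.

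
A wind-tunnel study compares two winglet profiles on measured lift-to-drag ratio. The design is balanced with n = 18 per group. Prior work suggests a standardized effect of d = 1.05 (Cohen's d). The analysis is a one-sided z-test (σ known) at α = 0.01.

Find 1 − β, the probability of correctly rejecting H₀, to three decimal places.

Noncentrality parameter: δ = d·√(n/2) = 1.05 × √(18/2) = 3.1500
One-sided α = 0.01 → critical value z_{0.01} = 2.326.
Power = P(Z > 2.326 − δ) = Φ(0.824) = 0.7949.

Power ≈ 0.795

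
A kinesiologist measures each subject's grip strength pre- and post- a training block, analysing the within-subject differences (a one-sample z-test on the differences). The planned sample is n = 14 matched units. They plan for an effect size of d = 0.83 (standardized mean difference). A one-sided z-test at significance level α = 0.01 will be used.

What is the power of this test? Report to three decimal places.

Noncentrality parameter: δ = d·√n = 0.83 × √14 = 3.1056
One-sided α = 0.01 → critical value z_{0.01} = 2.326.
Power = P(Z > 2.326 − δ) = Φ(0.779) = 0.7821.

Power ≈ 0.782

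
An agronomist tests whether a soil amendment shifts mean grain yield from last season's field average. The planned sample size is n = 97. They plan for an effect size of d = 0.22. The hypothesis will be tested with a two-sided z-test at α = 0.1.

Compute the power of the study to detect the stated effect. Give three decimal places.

Noncentrality parameter: δ = d·√n = 0.22 × √97 = 2.1667
Two-sided α = 0.1 → critical value z_{0.05} = 1.645.
Power = Φ(δ − 1.645) + Φ(−δ − 1.645) = Φ(0.522) + Φ(-3.812) = 0.6991 + 0.0001 = 0.6992.

Power ≈ 0.699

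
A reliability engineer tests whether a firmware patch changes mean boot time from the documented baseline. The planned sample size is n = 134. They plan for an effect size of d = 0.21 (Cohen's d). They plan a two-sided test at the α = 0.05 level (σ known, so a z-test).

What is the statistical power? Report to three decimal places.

Power ≈ 0.681

Noncentrality parameter: δ = d·√n = 0.21 × √134 = 2.4309
Critical value for a two-sided test at α = 0.05: z_{α/2} = 1.960.
Power = Φ(δ − 1.960) + Φ(−δ − 1.960) = Φ(0.471) + Φ(-4.391) = 0.6812 + 0.0000 = 0.6812.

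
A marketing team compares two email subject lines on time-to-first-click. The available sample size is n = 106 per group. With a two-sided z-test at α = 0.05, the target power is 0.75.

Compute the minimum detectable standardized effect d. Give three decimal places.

Required noncentrality: δ = z_{0.025} + z_{0.25} = 1.960 + 0.674 = 2.634.
(Lower-tail contribution to power is negligible for δ > 0.)
δ = d·√(n/2) ⇒ d = δ/√(n/2) = 2.634/√(106/2) = 0.3619.

d ≈ 0.362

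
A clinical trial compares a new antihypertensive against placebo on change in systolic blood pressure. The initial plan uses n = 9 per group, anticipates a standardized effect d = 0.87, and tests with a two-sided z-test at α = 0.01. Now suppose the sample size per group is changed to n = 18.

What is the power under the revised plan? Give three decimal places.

With n = 18 per group: δ = d·√(n/2) = 0.87 × √(18/2) = 2.6100. Critical value z_{0.005} = 2.576.
Revised power = Φ(δ − 2.576) + Φ(−δ − 2.576) = Φ(0.034) + Φ(-5.186) = 0.5136 + 0.0000 = 0.5136.

Power ≈ 0.514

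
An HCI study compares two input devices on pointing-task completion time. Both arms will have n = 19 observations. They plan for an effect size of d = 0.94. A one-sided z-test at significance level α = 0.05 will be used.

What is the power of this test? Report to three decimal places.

Power ≈ 0.895

Noncentrality parameter: δ = d·√(n/2) = 0.94 × √(19/2) = 2.8973
Critical value for a one-sided test at α = 0.05: z_α = 1.645.
Power = P(Z > 1.645 − δ) = Φ(1.252) = 0.8948.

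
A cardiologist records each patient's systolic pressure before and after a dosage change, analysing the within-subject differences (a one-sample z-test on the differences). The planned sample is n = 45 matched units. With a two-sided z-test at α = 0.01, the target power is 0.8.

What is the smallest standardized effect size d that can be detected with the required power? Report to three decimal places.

Required noncentrality: δ = z_{0.005} + z_{0.20} = 2.576 + 0.842 = 3.417.
(The second rejection-region term Φ(−δ − z_{α/2}) is negligible and dropped.)
δ = d·√n ⇒ d = δ/√n = 3.417/√45 = 0.5094.

d ≈ 0.509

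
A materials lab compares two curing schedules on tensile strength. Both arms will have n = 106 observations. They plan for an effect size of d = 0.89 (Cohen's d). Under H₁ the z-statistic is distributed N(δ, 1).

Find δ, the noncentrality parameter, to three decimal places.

δ ≈ 6.479

δ = d·√(n/2) = 0.89 × √(106/2) = 6.4793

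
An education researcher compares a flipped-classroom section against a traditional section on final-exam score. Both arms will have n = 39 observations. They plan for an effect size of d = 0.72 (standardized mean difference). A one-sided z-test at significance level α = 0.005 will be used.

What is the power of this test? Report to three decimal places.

Noncentrality parameter: δ = d·√(n/2) = 0.72 × √(39/2) = 3.1794
Critical value for a one-sided test at α = 0.005: z_α = 2.576.
Power = Φ(δ − 2.576) = Φ(0.604) = 0.7269.

Power ≈ 0.727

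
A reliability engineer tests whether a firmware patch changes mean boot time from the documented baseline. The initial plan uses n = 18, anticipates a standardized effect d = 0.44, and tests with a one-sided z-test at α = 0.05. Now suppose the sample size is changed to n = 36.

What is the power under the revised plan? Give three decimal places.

Power ≈ 0.840

With n = 36: δ = d·√n = 0.44 × √36 = 2.6400. Critical value z_{0.05} = 1.645.
Revised power = Φ(δ − 1.645) = Φ(0.995) = 0.8402.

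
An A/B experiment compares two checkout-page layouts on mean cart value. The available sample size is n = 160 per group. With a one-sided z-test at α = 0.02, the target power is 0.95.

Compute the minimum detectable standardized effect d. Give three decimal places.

d ≈ 0.414

Required noncentrality: δ = z_{0.02} + z_{0.05} = 2.054 + 1.645 = 3.699.
δ = d·√(n/2) ⇒ d = δ/√(n/2) = 3.699/√(160/2) = 0.4135.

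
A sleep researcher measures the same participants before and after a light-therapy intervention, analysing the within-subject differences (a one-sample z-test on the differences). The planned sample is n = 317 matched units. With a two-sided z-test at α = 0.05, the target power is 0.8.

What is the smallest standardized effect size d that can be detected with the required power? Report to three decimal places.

Required noncentrality: δ = z_{0.025} + z_{0.20} = 1.960 + 0.842 = 2.802.
(Lower-tail contribution to power is negligible for δ > 0.)
δ = d·√n ⇒ d = δ/√n = 2.802/√317 = 0.1574.

d ≈ 0.157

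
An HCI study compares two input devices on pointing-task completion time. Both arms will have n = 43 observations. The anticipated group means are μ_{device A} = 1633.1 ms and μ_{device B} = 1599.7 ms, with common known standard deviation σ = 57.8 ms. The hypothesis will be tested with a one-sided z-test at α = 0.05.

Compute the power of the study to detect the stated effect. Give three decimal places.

Standardized effect: d = |μ_{device A} − μ_{device B}| / σ = |1633.1 − 1599.7| / 57.8 = 0.5779
Noncentrality parameter: δ = d·√(n/2) = 0.5779 × √(43/2) = 2.6794
One-sided α = 0.05 → critical value z_{0.05} = 1.645.
Power = P(Z > 1.645 − δ) = Φ(1.035) = 0.8496.

Power ≈ 0.850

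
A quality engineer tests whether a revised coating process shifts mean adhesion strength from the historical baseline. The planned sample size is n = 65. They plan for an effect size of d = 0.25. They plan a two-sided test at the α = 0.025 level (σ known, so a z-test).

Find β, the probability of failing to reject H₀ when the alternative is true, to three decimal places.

Noncentrality parameter: δ = d·√n = 0.25 × √65 = 2.0156
Two-sided α = 0.025 → critical value z_{0.0125} = 2.241.
Power = Φ(δ − 2.241) + Φ(−δ − 2.241) = Φ(-0.226) + Φ(-4.257) = 0.4107 + 0.0000 = 0.4107.
Type II error: β = 1 − power = 1 − 0.4107 = 0.5893.

β ≈ 0.589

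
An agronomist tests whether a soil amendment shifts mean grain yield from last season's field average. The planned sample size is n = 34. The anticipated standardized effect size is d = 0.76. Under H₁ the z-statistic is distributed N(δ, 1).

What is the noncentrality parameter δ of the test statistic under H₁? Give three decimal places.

δ ≈ 4.432

The noncentrality parameter scales effect size by the design's sample-size factor: δ = d·√n = 0.76 × √34 = 4.4315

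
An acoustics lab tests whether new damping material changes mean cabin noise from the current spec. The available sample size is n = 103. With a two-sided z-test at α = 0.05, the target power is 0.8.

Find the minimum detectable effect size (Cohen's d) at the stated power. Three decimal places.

d ≈ 0.276

Required noncentrality: δ = z_{0.025} + z_{0.20} = 1.960 + 0.842 = 2.802.
(Lower-tail contribution to power is negligible for δ > 0.)
δ = d·√n ⇒ d = δ/√n = 2.802/√103 = 0.2760.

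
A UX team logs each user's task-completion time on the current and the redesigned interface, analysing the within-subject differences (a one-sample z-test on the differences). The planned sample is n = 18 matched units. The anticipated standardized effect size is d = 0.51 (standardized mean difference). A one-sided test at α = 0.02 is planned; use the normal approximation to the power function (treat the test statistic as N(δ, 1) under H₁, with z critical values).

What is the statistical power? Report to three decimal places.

Noncentrality parameter: δ = d·√n = 0.51 × √18 = 2.1637
One-sided α = 0.02 → critical value z_{0.02} = 2.054.
Power = P(Z > 2.054 − δ) = Φ(0.110) = 0.5438.

Power ≈ 0.544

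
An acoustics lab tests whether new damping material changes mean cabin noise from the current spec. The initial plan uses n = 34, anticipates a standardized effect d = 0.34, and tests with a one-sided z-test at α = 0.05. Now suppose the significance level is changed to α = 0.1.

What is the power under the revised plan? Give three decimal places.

δ = d·√n = 0.34 × √34 = 1.9825 (unchanged). New critical value: z_{0.1} = 1.282.
Revised power = P(Z > 1.282 − δ) = Φ(0.701) = 0.7583.

Power ≈ 0.758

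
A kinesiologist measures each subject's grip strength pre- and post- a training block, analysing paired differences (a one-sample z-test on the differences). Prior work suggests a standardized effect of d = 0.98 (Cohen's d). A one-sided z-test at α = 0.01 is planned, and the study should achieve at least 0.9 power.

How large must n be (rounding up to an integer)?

n = 14

Set Φ(δ − 2.326) = 0.9; then δ − 2.326 = Φ⁻¹(0.9) = 1.282, giving δ = 3.608.
δ = d·√n ⇒ n = (δ/d)² = (3.608 / 0.98)² = 13.55.
Rounding up, n = 14.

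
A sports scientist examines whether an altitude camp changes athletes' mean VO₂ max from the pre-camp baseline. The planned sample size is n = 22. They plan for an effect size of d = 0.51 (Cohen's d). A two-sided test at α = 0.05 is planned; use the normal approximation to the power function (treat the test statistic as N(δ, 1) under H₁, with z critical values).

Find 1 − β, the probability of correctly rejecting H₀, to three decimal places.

Power ≈ 0.667

Noncentrality parameter: δ = d·√n = 0.51 × √22 = 2.3921
Two-sided α = 0.05 → critical value z_{0.025} = 1.960.
Power = Φ(δ − 1.960) + Φ(−δ − 1.960) = Φ(0.432) + Φ(-4.352) = 0.6672 + 0.0000 = 0.6672.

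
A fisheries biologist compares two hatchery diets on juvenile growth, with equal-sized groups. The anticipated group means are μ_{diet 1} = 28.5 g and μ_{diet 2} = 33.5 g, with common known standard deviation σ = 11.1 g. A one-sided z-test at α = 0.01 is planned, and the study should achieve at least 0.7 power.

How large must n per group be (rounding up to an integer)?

n = 81 per group

Standardized effect: d = |μ_{diet 1} − μ_{diet 2}| / σ = |28.5 − 33.5| / 11.1 = 0.4505
Set Φ(δ − 2.326) = 0.7; then δ − 2.326 = Φ⁻¹(0.7) = 0.524, giving δ = 2.851.
δ = d·√(n/2) ⇒ n = 2(δ/d)² = 2 × (2.851 / 0.4505)² = 80.10.
Rounding up, n = 81 per group.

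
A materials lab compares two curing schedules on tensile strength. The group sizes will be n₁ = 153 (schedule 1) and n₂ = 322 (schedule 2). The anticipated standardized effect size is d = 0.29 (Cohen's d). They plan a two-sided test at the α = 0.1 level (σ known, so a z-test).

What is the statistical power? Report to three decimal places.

Power ≈ 0.905

Noncentrality parameter: λ = d / √(1/n₁ + 1/n₂) = 0.29 / √(1/153 + 1/322) = 2.9534
Critical value for a two-sided test at α = 0.1: z_{α/2} = 1.645.
Power = Φ(λ − 1.645) + Φ(−λ − 1.645) = Φ(1.309) + Φ(-4.598) = 0.9047 + 0.0000 = 0.9047.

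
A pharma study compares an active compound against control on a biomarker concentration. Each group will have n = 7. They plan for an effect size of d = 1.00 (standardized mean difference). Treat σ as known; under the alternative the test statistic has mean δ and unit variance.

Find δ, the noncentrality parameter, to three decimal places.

The noncentrality parameter scales effect size by the design's sample-size factor: δ = d·√(n/2) = 1.00 × √(7/2) = 1.8708

δ ≈ 1.871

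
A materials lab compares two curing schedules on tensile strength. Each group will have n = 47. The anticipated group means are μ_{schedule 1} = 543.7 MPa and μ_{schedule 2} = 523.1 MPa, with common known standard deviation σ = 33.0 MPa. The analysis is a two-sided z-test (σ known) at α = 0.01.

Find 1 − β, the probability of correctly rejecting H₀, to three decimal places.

Power ≈ 0.674

Standardized effect: d = |μ_{schedule 1} − μ_{schedule 2}| / σ = |543.7 − 523.1| / 33.0 = 0.6242
Noncentrality parameter: δ = d·√(n/2) = 0.6242 × √(47/2) = 3.0261
Two-sided α = 0.01 → critical value z_{0.005} = 2.576.
Power = Φ(δ − 2.576) + Φ(−δ − 2.576) = Φ(0.450) + Φ(-5.602) = 0.6738 + 0.0000 = 0.6738.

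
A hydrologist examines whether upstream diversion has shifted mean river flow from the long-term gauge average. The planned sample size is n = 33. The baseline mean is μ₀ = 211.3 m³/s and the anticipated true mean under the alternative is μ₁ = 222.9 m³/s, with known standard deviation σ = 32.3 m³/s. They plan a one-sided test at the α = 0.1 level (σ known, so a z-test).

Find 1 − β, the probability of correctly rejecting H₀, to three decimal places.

Power ≈ 0.783

Standardized effect: d = |μ₁ − μ₀| / σ = |222.9 − 211.3| / 32.3 = 0.3591
Noncentrality parameter: δ = d·√n = 0.3591 × √33 = 2.0631
One-sided α = 0.1 → critical value z_{0.1} = 1.282.
Power = Φ(δ − 1.282) = Φ(0.782) = 0.7827.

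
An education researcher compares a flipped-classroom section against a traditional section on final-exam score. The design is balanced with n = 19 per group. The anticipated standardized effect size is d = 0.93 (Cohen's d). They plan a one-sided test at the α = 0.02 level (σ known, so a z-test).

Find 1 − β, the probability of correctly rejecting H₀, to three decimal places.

Power ≈ 0.792

Noncentrality parameter: δ = d·√(n/2) = 0.93 × √(19/2) = 2.8665
One-sided α = 0.02 → critical value z_{0.02} = 2.054.
Power = Φ(δ − 2.054) = Φ(0.813) = 0.7918.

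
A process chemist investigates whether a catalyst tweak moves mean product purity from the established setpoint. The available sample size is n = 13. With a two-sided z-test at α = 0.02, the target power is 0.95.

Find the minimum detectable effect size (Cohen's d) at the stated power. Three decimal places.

Required noncentrality: δ = z_{0.01} + z_{0.05} = 2.326 + 1.645 = 3.971.
(Lower-tail contribution to power is negligible for δ > 0.)
δ = d·√n ⇒ d = δ/√n = 3.971/√13 = 1.1014.

d ≈ 1.101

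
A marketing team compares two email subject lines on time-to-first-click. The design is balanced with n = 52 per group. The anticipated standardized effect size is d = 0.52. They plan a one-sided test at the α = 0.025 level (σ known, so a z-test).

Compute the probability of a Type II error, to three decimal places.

β ≈ 0.245

Noncentrality parameter: δ = d·√(n/2) = 0.52 × √(52/2) = 2.6515
One-sided α = 0.025 → critical value z_{0.025} = 1.960.
Power = P(Z > 1.960 − δ) = Φ(0.692) = 0.7554.
Type II error: β = 1 − power = 1 − 0.7554 = 0.2446.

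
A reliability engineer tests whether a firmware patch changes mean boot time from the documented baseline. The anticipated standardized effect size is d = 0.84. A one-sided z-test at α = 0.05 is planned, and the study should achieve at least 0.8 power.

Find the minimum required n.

Set Φ(δ − 1.645) = 0.8; then δ − 1.645 = Φ⁻¹(0.8) = 0.842, giving δ = 2.486.
δ = d·√n ⇒ n = (δ/d)² = (2.486 / 0.84)² = 8.76.
Round up to the next whole unit.

n = 9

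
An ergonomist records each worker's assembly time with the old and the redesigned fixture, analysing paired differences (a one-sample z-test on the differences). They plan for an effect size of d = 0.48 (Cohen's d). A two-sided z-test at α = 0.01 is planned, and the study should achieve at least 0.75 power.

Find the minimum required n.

n = 46

Set Φ(δ − 2.576) = 0.75; then δ − 2.576 = Φ⁻¹(0.75) = 0.674, giving δ = 3.250.
(For δ > 0 the lower-tail rejection region contributes negligibly to power, so the one-term inversion is standard.)
δ = d·√n ⇒ n = (δ/d)² = (3.250 / 0.48)² = 45.85.
Rounding up, n = 46.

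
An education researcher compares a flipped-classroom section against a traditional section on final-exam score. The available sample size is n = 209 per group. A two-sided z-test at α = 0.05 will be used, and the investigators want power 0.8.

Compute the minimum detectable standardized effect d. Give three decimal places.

Required noncentrality: δ = z_{0.025} + z_{0.20} = 1.960 + 0.842 = 2.802.
(The second rejection-region term Φ(−δ − z_{α/2}) is negligible and dropped.)
δ = d·√(n/2) ⇒ d = δ/√(n/2) = 2.802/√(209/2) = 0.2741.

d ≈ 0.274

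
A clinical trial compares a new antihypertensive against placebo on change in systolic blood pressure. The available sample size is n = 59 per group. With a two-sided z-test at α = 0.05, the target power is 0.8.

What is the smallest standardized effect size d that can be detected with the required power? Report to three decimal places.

d ≈ 0.516

Need Φ(δ − 1.960) = 0.8, so δ = 1.960 + 0.842 = 2.802.
(Lower-tail contribution to power is negligible for δ > 0.)
δ = d·√(n/2) ⇒ d = δ/√(n/2) = 2.802/√(59/2) = 0.5158.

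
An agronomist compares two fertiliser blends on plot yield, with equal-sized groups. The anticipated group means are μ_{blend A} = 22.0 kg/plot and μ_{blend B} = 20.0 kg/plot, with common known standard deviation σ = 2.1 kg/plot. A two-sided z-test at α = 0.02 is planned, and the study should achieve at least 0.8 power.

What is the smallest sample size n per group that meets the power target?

n = 23 per group

Standardized effect: d = |μ_{blend A} − μ_{blend B}| / σ = |22.0 − 20.0| / 2.1 = 0.9524
Set Φ(δ − 2.326) = 0.8; then δ − 2.326 = Φ⁻¹(0.8) = 0.842, giving δ = 3.168.
(The Φ(−δ − z_{α/2}) term is vanishingly small for δ > 0 and is dropped in the standard sample-size formula.)
δ = d·√(n/2) ⇒ n = 2(δ/d)² = 2 × (3.168 / 0.9524)² = 22.13.
Rounding up, n = 23 per group.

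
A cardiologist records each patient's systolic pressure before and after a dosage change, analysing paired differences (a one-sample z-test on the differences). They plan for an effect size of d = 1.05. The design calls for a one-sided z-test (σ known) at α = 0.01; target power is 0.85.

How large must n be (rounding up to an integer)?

n = 11

Set Φ(δ − 2.326) = 0.85; then δ − 2.326 = Φ⁻¹(0.85) = 1.036, giving δ = 3.363.
δ = d·√n ⇒ n = (δ/d)² = (3.363 / 1.05)² = 10.26.
Rounding up, n = 11.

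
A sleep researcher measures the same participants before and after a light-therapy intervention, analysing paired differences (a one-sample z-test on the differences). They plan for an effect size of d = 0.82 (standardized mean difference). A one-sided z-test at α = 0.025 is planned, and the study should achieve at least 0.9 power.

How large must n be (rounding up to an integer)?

Set Φ(δ − 1.960) = 0.9; then δ − 1.960 = Φ⁻¹(0.9) = 1.282, giving δ = 3.242.
δ = d·√n ⇒ n = (δ/d)² = (3.242 / 0.82)² = 15.63.
Round up to the next whole unit.

n = 16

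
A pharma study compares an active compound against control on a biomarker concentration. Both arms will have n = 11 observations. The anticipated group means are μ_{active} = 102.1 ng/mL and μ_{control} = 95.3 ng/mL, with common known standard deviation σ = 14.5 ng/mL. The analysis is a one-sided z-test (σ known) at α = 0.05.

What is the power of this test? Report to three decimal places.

Standardized effect: d = |μ_{active} − μ_{control}| / σ = |102.1 − 95.3| / 14.5 = 0.4690
Noncentrality parameter: δ = d·√(n/2) = 0.4690 × √(11/2) = 1.0998
Critical value for a one-sided test at α = 0.05: z_α = 1.645.
Power = Φ(δ − 1.645) = Φ(-0.545) = 0.2929.

Power ≈ 0.293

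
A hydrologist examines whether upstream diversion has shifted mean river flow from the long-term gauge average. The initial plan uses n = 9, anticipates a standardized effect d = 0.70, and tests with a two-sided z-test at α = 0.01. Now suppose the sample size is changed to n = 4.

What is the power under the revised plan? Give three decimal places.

With n = 4: δ = d·√n = 0.70 × √4 = 1.4000. Critical value z_{0.005} = 2.576.
Revised power = Φ(δ − 2.576) + Φ(−δ − 2.576) = Φ(-1.176) + Φ(-3.976) = 0.1198 + 0.0000 = 0.1199.

Power ≈ 0.120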